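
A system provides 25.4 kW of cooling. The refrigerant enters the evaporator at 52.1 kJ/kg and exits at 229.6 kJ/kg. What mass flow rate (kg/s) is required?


dh = 229.6 - 52.1 = 177.5 kJ/kg
m_dot = Q / dh = 25.4 / 177.5 = 0.1431 kg/s

0.1431


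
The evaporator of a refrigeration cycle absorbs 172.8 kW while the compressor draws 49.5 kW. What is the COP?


COP = Q_evap / W
COP = 172.8 / 49.5
COP = 3.491

3.491


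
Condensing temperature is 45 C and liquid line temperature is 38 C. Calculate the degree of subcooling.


Subcooling = T_cond - T_liquid
Subcooling = 45 - 38
Subcooling = 7 K

7


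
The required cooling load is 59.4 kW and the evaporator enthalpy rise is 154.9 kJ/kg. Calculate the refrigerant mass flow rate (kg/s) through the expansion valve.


m_dot = Q / dh
m_dot = 59.4 / 154.9
m_dot = 0.3835 kg/s

0.3835


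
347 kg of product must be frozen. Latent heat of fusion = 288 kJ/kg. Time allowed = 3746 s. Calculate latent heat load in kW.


Q_lat = m * h_fg / t
Q_lat = 347 * 288 / 3746
Q_lat = 26.68 kW

26.68


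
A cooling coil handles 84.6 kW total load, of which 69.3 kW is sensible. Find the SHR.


SHR = Q_sensible / Q_total
SHR = 69.3 / 84.6
SHR = 0.819

0.819


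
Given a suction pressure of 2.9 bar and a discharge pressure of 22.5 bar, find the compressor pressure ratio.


PR = P_high / P_low
PR = 22.5 / 2.9
PR = 7.759

7.759


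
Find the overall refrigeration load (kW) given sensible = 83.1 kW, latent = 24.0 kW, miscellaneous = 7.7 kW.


Q_total = Q_s + Q_l + Q_misc
Q_total = 83.1 + 24.0 + 7.7
Q_total = 114.8 kW

114.8


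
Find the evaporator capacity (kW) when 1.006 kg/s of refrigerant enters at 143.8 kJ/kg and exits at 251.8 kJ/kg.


dh = 251.8 - 143.8 = 108.0 kJ/kg
Q_evap = m_dot * dh = 1.006 * 108.0
Q_evap = 108.65 kW

108.65


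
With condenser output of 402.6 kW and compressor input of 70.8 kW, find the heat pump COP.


COP_hp = Q_cond / W
COP_hp = 402.6 / 70.8
COP_hp = 5.686

5.686


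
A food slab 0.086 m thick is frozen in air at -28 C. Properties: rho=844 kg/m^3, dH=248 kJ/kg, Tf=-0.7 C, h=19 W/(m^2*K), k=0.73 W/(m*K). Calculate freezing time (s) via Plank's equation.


dT = -0.7 - (-28) = 27.3 K
term1 = a/(2h) = 0.086/(2*19) = 0.002263157895
term2 = a^2/(8k) = 0.086^2/(8*0.73) = 0.001266438356
t = rho*dH*1000/dT * (term1 + term2)
t = 844*248*1000/27.3 * (0.002263157895 + 0.001266438356)
t = 27062 s

27062


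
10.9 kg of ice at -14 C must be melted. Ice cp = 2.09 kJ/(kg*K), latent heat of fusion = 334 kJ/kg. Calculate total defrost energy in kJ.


Sensible heat = cp * dT = 2.09 * 14 = 29.26 kJ/kg
Total per kg = 29.26 + 334 = 363.26 kJ/kg
Q = m * total = 10.9 * 363.26
Q = 3959.5 kJ

3959.5


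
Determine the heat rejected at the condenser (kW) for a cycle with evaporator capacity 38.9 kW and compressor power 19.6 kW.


Q_cond = Q_evap + W
Q_cond = 38.9 + 19.6
Q_cond = 58.5 kW

58.5


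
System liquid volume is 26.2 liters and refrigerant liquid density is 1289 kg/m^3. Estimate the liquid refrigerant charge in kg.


Charge = V * rho / 1000
Charge = 26.2 * 1289 / 1000
Charge = 33.77 kg

33.77


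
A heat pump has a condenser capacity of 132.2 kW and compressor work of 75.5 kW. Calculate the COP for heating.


COP_hp = Q_cond / W
COP_hp = 132.2 / 75.5
COP_hp = 1.751

1.751


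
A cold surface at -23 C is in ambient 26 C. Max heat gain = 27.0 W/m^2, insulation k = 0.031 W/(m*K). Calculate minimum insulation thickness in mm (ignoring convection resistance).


dT = 26 - (-23) = 49 K
thickness = k * dT / q_max * 1000
thickness = 0.031 * 49 / 27.0 * 1000
thickness = 56.3 mm

56.3


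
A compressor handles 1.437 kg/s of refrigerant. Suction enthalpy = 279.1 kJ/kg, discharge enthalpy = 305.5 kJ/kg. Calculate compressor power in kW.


dh = 305.5 - 279.1 = 26.4 kJ/kg
W = m_dot * dh = 1.437 * 26.4 = 37.94 kW

37.94


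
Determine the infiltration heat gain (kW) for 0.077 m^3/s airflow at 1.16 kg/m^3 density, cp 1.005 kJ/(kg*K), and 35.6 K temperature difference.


Q = V_dot * rho * cp * dT
Q = 0.077 * 1.16 * 1.005 * 35.6
Q = 3.196 kW

3.196


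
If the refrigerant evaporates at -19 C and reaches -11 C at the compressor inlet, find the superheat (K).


Superheat = T_suction - T_evap
Superheat = -11 - (-19)
Superheat = 8 K

8


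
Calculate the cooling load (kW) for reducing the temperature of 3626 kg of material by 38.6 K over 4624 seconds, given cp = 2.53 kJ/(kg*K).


Q = m * cp * dT / t
Q = 3626 * 2.53 * 38.6 / 4624
Q = 76.58 kW

76.58


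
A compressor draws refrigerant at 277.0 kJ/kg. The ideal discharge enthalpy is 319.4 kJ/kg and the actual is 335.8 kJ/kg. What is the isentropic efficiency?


dh_ideal = 319.4 - 277.0 = 42.4 kJ/kg
dh_actual = 335.8 - 277.0 = 58.8 kJ/kg
eta_s = dh_ideal / dh_actual = 42.4 / 58.8
eta_s = 0.7211

0.7211


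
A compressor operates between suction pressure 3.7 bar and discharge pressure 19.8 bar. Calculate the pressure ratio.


PR = P_high / P_low
PR = 19.8 / 3.7
PR = 5.351

5.351


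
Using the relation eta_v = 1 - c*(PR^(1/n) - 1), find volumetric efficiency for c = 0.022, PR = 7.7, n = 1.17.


PR^(1/n) = 7.7^(1/1.17) = 5.72379908
eta_v = 1 - 0.022 * (5.72379908 - 1)
eta_v = 0.8961

0.8961


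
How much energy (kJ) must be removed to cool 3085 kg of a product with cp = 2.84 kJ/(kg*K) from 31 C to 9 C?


dT = 31 - (9) = 22 K
Q = m * cp * dT = 3085 * 2.84 * 22
Q = 192751 kJ

192751


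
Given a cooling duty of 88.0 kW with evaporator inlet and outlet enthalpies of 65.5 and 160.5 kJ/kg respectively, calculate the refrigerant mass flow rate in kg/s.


dh = 160.5 - 65.5 = 95.0 kJ/kg
m_dot = Q / dh = 88.0 / 95.0 = 0.9263 kg/s

0.9263


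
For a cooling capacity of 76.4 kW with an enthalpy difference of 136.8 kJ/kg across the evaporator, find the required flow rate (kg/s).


m_dot = Q / dh
m_dot = 76.4 / 136.8
m_dot = 0.5585 kg/s

0.5585


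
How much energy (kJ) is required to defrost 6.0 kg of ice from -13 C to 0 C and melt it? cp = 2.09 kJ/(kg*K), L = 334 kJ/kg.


Sensible heat = cp * dT = 2.09 * 13 = 27.17 kJ/kg
Total per kg = 27.17 + 334 = 361.17 kJ/kg
Q = m * total = 6.0 * 361.17
Q = 2167.0 kJ

2167.0


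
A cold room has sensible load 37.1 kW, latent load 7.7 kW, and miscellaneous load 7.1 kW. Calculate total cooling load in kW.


Q_total = Q_s + Q_l + Q_misc
Q_total = 37.1 + 7.7 + 7.1
Q_total = 51.9 kW

51.9


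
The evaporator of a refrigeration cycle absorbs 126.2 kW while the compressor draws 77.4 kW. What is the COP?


COP = Q_evap / W
COP = 126.2 / 77.4
COP = 1.63

1.63


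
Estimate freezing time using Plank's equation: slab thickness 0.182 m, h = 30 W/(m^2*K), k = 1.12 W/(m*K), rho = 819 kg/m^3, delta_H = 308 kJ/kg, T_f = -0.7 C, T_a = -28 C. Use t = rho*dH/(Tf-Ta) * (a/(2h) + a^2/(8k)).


dT = -0.7 - (-28) = 27.3 K
term1 = a/(2h) = 0.182/(2*30) = 0.003033333333
term2 = a^2/(8k) = 0.182^2/(8*1.12) = 0.003696875
t = rho*dH*1000/dT * (term1 + term2)
t = 819*308*1000/27.3 * (0.003033333333 + 0.003696875)
t = 62187 s

62187


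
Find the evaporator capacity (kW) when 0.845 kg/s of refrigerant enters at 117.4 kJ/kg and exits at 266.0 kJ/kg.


dh = 266.0 - 117.4 = 148.6 kJ/kg
Q_evap = m_dot * dh = 0.845 * 148.6
Q_evap = 125.57 kW

125.57


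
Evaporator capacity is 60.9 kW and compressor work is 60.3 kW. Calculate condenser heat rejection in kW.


Q_cond = Q_evap + W
Q_cond = 60.9 + 60.3
Q_cond = 121.2 kW

121.2


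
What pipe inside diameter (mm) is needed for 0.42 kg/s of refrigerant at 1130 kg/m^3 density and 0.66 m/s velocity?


A = m_dot / (rho * v) = 0.42 / (1130 * 0.66) = 0.0005631536605 m^2
d = sqrt(4*A/pi) * 1000
d = 26.8 mm

26.8


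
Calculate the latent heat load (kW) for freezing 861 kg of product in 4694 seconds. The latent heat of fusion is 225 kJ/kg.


Q_lat = m * h_fg / t
Q_lat = 861 * 225 / 4694
Q_lat = 41.27 kW

41.27


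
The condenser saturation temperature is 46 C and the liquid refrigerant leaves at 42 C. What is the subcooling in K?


Subcooling = T_cond - T_liquid
Subcooling = 46 - 42
Subcooling = 4 K

4


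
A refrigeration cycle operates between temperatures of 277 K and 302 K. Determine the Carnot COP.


dT = 302 - 277 = 25 K
COP_carnot = T_cold / dT = 277 / 25
COP_carnot = 11.08

11.08


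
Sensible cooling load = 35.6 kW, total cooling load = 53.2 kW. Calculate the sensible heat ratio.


SHR = Q_sensible / Q_total
SHR = 35.6 / 53.2
SHR = 0.669

0.669


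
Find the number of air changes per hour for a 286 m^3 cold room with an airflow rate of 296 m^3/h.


ACH = flow / volume
ACH = 296 / 286
ACH = 1.035

1.035


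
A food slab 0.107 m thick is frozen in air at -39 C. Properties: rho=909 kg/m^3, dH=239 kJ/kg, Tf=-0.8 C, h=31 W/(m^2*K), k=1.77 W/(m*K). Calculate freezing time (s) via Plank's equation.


dT = -0.8 - (-39) = 38.2 K
term1 = a/(2h) = 0.107/(2*31) = 0.001725806452
term2 = a^2/(8k) = 0.107^2/(8*1.77) = 0.0008085451977
t = rho*dH*1000/dT * (term1 + term2)
t = 909*239*1000/38.2 * (0.001725806452 + 0.0008085451977)
t = 14413 s

14413


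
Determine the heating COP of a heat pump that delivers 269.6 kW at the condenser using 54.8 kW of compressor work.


COP_hp = Q_cond / W
COP_hp = 269.6 / 54.8
COP_hp = 4.92

4.92


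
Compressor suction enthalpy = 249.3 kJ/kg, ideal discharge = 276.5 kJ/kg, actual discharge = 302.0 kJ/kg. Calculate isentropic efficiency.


dh_ideal = 276.5 - 249.3 = 27.2 kJ/kg
dh_actual = 302.0 - 249.3 = 52.7 kJ/kg
eta_s = dh_ideal / dh_actual = 27.2 / 52.7
eta_s = 0.5161

0.5161


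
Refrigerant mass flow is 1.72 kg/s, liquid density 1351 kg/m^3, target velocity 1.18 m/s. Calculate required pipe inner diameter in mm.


A = m_dot / (rho * v) = 1.72 / (1351 * 1.18) = 0.001078924588 m^2
d = sqrt(4*A/pi) * 1000
d = 37.1 mm

37.1


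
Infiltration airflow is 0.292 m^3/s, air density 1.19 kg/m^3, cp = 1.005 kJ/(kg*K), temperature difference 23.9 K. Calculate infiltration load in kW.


Q = V_dot * rho * cp * dT
Q = 0.292 * 1.19 * 1.005 * 23.9
Q = 8.346 kW

8.346


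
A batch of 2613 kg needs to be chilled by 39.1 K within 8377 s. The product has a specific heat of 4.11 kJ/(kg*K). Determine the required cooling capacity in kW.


Q = m * cp * dT / t
Q = 2613 * 4.11 * 39.1 / 8377
Q = 50.127 kW

50.127


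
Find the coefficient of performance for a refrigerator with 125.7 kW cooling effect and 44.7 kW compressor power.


COP = Q_evap / W
COP = 125.7 / 44.7
COP = 2.812

2.812


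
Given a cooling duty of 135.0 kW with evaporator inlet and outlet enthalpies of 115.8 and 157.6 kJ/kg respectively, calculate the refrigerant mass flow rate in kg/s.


dh = 157.6 - 115.8 = 41.8 kJ/kg
m_dot = Q / dh = 135.0 / 41.8 = 3.2297 kg/s

3.2297


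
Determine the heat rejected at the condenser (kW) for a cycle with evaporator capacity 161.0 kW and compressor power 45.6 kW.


Q_cond = Q_evap + W
Q_cond = 161.0 + 45.6
Q_cond = 206.6 kW

206.6


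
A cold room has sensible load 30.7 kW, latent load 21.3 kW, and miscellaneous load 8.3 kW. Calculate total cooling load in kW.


Q_total = Q_s + Q_l + Q_misc
Q_total = 30.7 + 21.3 + 8.3
Q_total = 60.3 kW

60.3


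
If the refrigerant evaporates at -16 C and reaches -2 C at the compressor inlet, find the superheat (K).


Superheat = T_suction - T_evap
Superheat = -2 - (-16)
Superheat = 14 K

14


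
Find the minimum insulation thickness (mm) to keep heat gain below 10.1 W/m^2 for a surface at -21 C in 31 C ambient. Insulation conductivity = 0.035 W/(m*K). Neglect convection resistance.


dT = 31 - (-21) = 52 K
thickness = k * dT / q_max * 1000
thickness = 0.035 * 52 / 10.1 * 1000
thickness = 180.2 mm

180.2


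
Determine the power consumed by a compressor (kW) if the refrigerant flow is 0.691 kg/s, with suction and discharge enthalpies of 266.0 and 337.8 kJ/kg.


dh = 337.8 - 266.0 = 71.8 kJ/kg
W = m_dot * dh = 0.691 * 71.8 = 49.61 kW

49.61


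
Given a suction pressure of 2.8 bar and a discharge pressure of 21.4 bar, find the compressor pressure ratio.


PR = P_high / P_low
PR = 21.4 / 2.8
PR = 7.643

7.643


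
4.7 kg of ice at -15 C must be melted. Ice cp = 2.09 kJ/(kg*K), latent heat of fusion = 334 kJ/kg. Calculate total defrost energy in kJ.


Sensible heat = cp * dT = 2.09 * 15 = 31.35 kJ/kg
Total per kg = 31.35 + 334 = 365.35 kJ/kg
Q = m * total = 4.7 * 365.35
Q = 1717.1 kJ

1717.1


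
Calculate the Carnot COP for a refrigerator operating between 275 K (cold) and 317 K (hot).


dT = 317 - 275 = 42 K
COP_carnot = T_cold / dT = 275 / 42
COP_carnot = 6.548

6.548


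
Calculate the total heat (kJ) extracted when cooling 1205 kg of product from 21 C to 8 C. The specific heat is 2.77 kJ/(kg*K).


dT = 21 - (8) = 13 K
Q = m * cp * dT = 1205 * 2.77 * 13
Q = 43392 kJ

43392


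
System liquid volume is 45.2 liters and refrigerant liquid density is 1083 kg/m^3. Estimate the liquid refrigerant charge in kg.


Charge = V * rho / 1000
Charge = 45.2 * 1083 / 1000
Charge = 48.95 kg

48.95


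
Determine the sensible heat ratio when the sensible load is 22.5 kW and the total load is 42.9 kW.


SHR = Q_sensible / Q_total
SHR = 22.5 / 42.9
SHR = 0.524

0.524


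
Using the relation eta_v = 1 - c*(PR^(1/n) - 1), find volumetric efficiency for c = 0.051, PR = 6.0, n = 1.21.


PR^(1/n) = 6.0^(1/1.21) = 4.39643045
eta_v = 1 - 0.051 * (4.39643045 - 1)
eta_v = 0.8268

0.8268


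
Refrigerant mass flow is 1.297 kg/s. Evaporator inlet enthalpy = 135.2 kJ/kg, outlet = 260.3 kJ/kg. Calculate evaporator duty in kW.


dh = 260.3 - 135.2 = 125.1 kJ/kg
Q_evap = m_dot * dh = 1.297 * 125.1
Q_evap = 162.25 kW

162.25


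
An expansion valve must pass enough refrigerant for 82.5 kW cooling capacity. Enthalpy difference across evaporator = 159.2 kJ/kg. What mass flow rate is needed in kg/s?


m_dot = Q / dh
m_dot = 82.5 / 159.2
m_dot = 0.5182 kg/s

0.5182


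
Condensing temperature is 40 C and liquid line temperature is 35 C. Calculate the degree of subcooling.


Subcooling = T_cond - T_liquid
Subcooling = 40 - 35
Subcooling = 5 K

5


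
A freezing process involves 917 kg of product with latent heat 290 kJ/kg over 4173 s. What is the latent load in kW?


Q_lat = m * h_fg / t
Q_lat = 917 * 290 / 4173
Q_lat = 63.73 kW

63.73


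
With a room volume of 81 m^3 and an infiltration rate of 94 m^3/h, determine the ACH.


ACH = flow / volume
ACH = 94 / 81
ACH = 1.16

1.16


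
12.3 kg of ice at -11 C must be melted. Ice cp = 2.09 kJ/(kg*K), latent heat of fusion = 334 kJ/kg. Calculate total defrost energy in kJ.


Sensible heat = cp * dT = 2.09 * 11 = 22.99 kJ/kg
Total per kg = 22.99 + 334 = 356.99 kJ/kg
Q = m * total = 12.3 * 356.99
Q = 4391.0 kJ

4391.0


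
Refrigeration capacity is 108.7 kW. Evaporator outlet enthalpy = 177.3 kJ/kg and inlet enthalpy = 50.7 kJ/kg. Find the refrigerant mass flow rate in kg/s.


dh = 177.3 - 50.7 = 126.6 kJ/kg
m_dot = Q / dh = 108.7 / 126.6 = 0.8586 kg/s

0.8586


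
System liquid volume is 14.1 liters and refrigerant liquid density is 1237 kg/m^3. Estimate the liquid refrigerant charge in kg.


Charge = V * rho / 1000
Charge = 14.1 * 1237 / 1000
Charge = 17.44 kg

17.44


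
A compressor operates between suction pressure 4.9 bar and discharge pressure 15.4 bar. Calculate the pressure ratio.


PR = P_high / P_low
PR = 15.4 / 4.9
PR = 3.143

3.143


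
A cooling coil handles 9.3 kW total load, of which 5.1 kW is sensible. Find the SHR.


SHR = Q_sensible / Q_total
SHR = 5.1 / 9.3
SHR = 0.548

0.548


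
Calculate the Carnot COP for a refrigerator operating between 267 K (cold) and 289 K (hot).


dT = 289 - 267 = 22 K
COP_carnot = T_cold / dT = 267 / 22
COP_carnot = 12.136

12.136


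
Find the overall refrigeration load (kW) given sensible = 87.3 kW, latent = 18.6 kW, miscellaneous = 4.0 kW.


Q_total = Q_s + Q_l + Q_misc
Q_total = 87.3 + 18.6 + 4.0
Q_total = 109.9 kW

109.9


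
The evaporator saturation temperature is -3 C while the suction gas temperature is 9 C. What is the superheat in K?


Superheat = T_suction - T_evap
Superheat = 9 - (-3)
Superheat = 12 K

12


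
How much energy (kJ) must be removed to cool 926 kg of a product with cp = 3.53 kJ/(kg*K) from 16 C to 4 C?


dT = 16 - (4) = 12 K
Q = m * cp * dT = 926 * 3.53 * 12
Q = 39225 kJ

39225


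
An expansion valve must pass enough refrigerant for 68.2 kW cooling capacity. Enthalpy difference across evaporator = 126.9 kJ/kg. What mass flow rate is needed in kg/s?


m_dot = Q / dh
m_dot = 68.2 / 126.9
m_dot = 0.5374 kg/s

0.5374


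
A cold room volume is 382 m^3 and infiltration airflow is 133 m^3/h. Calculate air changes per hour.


ACH = flow / volume
ACH = 133 / 382
ACH = 0.348

0.348


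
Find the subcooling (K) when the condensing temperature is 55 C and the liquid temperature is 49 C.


Subcooling = T_cond - T_liquid
Subcooling = 55 - 49
Subcooling = 6 K

6


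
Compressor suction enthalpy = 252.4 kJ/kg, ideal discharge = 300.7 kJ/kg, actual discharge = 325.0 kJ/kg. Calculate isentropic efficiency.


dh_ideal = 300.7 - 252.4 = 48.3 kJ/kg
dh_actual = 325.0 - 252.4 = 72.6 kJ/kg
eta_s = dh_ideal / dh_actual = 48.3 / 72.6
eta_s = 0.6653

0.6653


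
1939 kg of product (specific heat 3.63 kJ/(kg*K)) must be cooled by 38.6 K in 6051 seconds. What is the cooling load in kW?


Q = m * cp * dT / t
Q = 1939 * 3.63 * 38.6 / 6051
Q = 44.9 kW

44.9


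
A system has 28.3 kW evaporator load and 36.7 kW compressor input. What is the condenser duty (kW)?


Q_cond = Q_evap + W
Q_cond = 28.3 + 36.7
Q_cond = 65.0 kW

65.0


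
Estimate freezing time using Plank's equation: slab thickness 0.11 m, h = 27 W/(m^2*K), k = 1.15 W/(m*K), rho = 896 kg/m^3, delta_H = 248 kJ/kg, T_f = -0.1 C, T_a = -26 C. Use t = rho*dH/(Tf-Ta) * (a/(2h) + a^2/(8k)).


dT = -0.1 - (-26) = 25.9 K
term1 = a/(2h) = 0.11/(2*27) = 0.002037037037
term2 = a^2/(8k) = 0.11^2/(8*1.15) = 0.001315217391
t = rho*dH*1000/dT * (term1 + term2)
t = 896*248*1000/25.9 * (0.002037037037 + 0.001315217391)
t = 28761 s

28761


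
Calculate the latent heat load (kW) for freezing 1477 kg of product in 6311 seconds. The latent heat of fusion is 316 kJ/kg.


Q_lat = m * h_fg / t
Q_lat = 1477 * 316 / 6311
Q_lat = 73.96 kW

73.96


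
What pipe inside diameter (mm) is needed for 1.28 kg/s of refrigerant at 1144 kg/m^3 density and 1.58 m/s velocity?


A = m_dot / (rho * v) = 1.28 / (1144 * 1.58) = 0.0007081526069 m^2
d = sqrt(4*A/pi) * 1000
d = 30.0 mm

30.0


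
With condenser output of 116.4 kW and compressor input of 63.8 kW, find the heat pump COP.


COP_hp = Q_cond / W
COP_hp = 116.4 / 63.8
COP_hp = 1.824

1.824


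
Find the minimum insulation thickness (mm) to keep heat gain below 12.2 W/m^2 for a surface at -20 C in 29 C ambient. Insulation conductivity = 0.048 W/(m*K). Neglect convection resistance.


dT = 29 - (-20) = 49 K
thickness = k * dT / q_max * 1000
thickness = 0.048 * 49 / 12.2 * 1000
thickness = 192.8 mm

192.8


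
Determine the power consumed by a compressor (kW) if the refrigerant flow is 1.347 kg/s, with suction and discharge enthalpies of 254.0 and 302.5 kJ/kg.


dh = 302.5 - 254.0 = 48.5 kJ/kg
W = m_dot * dh = 1.347 * 48.5 = 65.33 kW

65.33


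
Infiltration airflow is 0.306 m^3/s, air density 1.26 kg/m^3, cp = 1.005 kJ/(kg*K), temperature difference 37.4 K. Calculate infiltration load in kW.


Q = V_dot * rho * cp * dT
Q = 0.306 * 1.26 * 1.005 * 37.4
Q = 14.492 kW

14.492


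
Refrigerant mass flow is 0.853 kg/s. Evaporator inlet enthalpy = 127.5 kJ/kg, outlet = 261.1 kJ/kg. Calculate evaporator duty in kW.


dh = 261.1 - 127.5 = 133.6 kJ/kg
Q_evap = m_dot * dh = 0.853 * 133.6
Q_evap = 113.96 kW

113.96


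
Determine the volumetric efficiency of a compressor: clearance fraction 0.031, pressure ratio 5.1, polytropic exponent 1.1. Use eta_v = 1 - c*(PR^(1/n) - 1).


PR^(1/n) = 5.1^(1/1.1) = 4.39790268
eta_v = 1 - 0.031 * (4.39790268 - 1)
eta_v = 0.8947

0.8947


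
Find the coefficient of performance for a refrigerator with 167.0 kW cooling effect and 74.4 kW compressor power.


COP = Q_evap / W
COP = 167.0 / 74.4
COP = 2.245

2.245


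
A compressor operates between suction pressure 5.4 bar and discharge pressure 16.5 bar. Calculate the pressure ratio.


PR = P_high / P_low
PR = 16.5 / 5.4
PR = 3.056

3.056


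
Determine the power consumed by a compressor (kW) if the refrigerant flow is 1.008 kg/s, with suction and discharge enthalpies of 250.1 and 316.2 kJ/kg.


dh = 316.2 - 250.1 = 66.1 kJ/kg
W = m_dot * dh = 1.008 * 66.1 = 66.63 kW

66.63


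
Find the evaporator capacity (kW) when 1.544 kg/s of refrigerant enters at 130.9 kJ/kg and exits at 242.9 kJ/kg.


dh = 242.9 - 130.9 = 112.0 kJ/kg
Q_evap = m_dot * dh = 1.544 * 112.0
Q_evap = 172.93 kW

172.93


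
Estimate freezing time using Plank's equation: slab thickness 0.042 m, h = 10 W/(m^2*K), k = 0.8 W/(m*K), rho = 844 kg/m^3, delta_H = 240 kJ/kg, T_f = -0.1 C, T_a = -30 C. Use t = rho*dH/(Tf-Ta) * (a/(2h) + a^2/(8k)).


dT = -0.1 - (-30) = 29.9 K
term1 = a/(2h) = 0.042/(2*10) = 0.0021
term2 = a^2/(8k) = 0.042^2/(8*0.8) = 0.000275625
t = rho*dH*1000/dT * (term1 + term2)
t = 844*240*1000/29.9 * (0.0021 + 0.000275625)
t = 16094 s

16094


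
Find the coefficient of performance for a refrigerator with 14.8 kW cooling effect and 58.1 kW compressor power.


COP = Q_evap / W
COP = 14.8 / 58.1
COP = 0.255

0.255


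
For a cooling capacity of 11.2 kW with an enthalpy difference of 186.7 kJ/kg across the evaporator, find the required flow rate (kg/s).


m_dot = Q / dh
m_dot = 11.2 / 186.7
m_dot = 0.06 kg/s

0.06


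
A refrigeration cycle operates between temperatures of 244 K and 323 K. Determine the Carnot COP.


dT = 323 - 244 = 79 K
COP_carnot = T_cold / dT = 244 / 79
COP_carnot = 3.089

3.089


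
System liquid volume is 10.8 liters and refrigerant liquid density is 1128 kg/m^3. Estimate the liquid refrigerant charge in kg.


Charge = V * rho / 1000
Charge = 10.8 * 1128 / 1000
Charge = 12.18 kg

12.18


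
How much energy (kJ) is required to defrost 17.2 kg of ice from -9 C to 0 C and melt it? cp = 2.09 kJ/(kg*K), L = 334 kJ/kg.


Sensible heat = cp * dT = 2.09 * 9 = 18.81 kJ/kg
Total per kg = 18.81 + 334 = 352.81 kJ/kg
Q = m * total = 17.2 * 352.81
Q = 6068.3 kJ

6068.3


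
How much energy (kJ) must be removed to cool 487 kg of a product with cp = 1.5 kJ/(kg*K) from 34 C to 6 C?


dT = 34 - (6) = 28 K
Q = m * cp * dT = 487 * 1.5 * 28
Q = 20454 kJ

20454


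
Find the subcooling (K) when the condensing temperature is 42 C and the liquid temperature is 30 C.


Subcooling = T_cond - T_liquid
Subcooling = 42 - 30
Subcooling = 12 K

12


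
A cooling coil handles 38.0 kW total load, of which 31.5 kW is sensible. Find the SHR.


SHR = Q_sensible / Q_total
SHR = 31.5 / 38.0
SHR = 0.829

0.829


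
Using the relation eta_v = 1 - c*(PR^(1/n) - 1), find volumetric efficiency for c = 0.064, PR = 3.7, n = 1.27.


PR^(1/n) = 3.7^(1/1.27) = 2.80157938
eta_v = 1 - 0.064 * (2.80157938 - 1)
eta_v = 0.8847

0.8847


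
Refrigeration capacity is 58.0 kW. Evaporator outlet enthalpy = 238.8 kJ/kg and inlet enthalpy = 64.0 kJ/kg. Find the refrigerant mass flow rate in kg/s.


dh = 238.8 - 64.0 = 174.8 kJ/kg
m_dot = Q / dh = 58.0 / 174.8 = 0.3318 kg/s

0.3318


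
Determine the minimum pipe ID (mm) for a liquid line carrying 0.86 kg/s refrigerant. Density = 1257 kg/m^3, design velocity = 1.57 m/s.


A = m_dot / (rho * v) = 0.86 / (1257 * 1.57) = 0.0004357762137 m^2
d = sqrt(4*A/pi) * 1000
d = 23.6 mm

23.6


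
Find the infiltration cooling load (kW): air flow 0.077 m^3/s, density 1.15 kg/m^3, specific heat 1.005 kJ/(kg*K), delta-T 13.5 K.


Q = V_dot * rho * cp * dT
Q = 0.077 * 1.15 * 1.005 * 13.5
Q = 1.201 kW

1.201


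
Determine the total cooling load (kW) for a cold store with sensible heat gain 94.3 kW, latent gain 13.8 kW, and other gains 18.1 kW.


Q_total = Q_s + Q_l + Q_misc
Q_total = 94.3 + 13.8 + 18.1
Q_total = 126.2 kW

126.2


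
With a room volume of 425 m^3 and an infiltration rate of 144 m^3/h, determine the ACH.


ACH = flow / volume
ACH = 144 / 425
ACH = 0.339

0.339


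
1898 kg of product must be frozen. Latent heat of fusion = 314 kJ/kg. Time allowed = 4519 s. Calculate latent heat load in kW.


Q_lat = m * h_fg / t
Q_lat = 1898 * 314 / 4519
Q_lat = 131.88 kW

131.88


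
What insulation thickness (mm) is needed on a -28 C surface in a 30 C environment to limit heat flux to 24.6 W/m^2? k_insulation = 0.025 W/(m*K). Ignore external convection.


dT = 30 - (-28) = 58 K
thickness = k * dT / q_max * 1000
thickness = 0.025 * 58 / 24.6 * 1000
thickness = 58.9 mm

58.9


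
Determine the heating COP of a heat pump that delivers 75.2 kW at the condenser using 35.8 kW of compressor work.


COP_hp = Q_cond / W
COP_hp = 75.2 / 35.8
COP_hp = 2.101

2.101


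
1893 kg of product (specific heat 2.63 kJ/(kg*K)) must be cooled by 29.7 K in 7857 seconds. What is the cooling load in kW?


Q = m * cp * dT / t
Q = 1893 * 2.63 * 29.7 / 7857
Q = 18.819 kW

18.819


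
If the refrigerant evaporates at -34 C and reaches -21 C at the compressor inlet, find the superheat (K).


Superheat = T_suction - T_evap
Superheat = -21 - (-34)
Superheat = 13 K

13


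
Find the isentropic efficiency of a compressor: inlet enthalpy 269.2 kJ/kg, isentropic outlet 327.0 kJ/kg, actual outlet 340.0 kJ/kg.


dh_ideal = 327.0 - 269.2 = 57.8 kJ/kg
dh_actual = 340.0 - 269.2 = 70.8 kJ/kg
eta_s = dh_ideal / dh_actual = 57.8 / 70.8
eta_s = 0.8164

0.8164


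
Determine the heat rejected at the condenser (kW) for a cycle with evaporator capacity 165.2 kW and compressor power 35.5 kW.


Q_cond = Q_evap + W
Q_cond = 165.2 + 35.5
Q_cond = 200.7 kW

200.7


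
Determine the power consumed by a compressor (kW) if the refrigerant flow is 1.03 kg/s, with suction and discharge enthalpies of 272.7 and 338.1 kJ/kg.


dh = 338.1 - 272.7 = 65.4 kJ/kg
W = m_dot * dh = 1.03 * 65.4 = 67.36 kW

67.36


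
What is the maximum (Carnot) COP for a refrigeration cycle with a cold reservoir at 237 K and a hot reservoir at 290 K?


dT = 290 - 237 = 53 K
COP_carnot = T_cold / dT = 237 / 53
COP_carnot = 4.472

4.472


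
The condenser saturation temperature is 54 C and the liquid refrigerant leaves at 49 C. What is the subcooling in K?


Subcooling = T_cond - T_liquid
Subcooling = 54 - 49
Subcooling = 5 K

5


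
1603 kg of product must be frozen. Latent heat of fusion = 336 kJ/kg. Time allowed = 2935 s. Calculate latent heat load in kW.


Q_lat = m * h_fg / t
Q_lat = 1603 * 336 / 2935
Q_lat = 183.51 kW

183.51


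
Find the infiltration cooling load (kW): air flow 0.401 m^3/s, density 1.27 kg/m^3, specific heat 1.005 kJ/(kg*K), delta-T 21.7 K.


Q = V_dot * rho * cp * dT
Q = 0.401 * 1.27 * 1.005 * 21.7
Q = 11.106 kW

11.106


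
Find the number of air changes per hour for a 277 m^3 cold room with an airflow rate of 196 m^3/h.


ACH = flow / volume
ACH = 196 / 277
ACH = 0.708

0.708


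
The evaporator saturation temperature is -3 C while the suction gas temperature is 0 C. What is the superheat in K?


Superheat = T_suction - T_evap
Superheat = 0 - (-3)
Superheat = 3 K

3


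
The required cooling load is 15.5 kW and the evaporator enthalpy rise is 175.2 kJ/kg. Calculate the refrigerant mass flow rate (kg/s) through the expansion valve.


m_dot = Q / dh
m_dot = 15.5 / 175.2
m_dot = 0.0885 kg/s

0.0885


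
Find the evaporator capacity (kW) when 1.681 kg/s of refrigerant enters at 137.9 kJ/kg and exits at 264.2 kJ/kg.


dh = 264.2 - 137.9 = 126.3 kJ/kg
Q_evap = m_dot * dh = 1.681 * 126.3
Q_evap = 212.31 kW

212.31


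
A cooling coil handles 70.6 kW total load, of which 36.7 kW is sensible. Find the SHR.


SHR = Q_sensible / Q_total
SHR = 36.7 / 70.6
SHR = 0.52

0.52


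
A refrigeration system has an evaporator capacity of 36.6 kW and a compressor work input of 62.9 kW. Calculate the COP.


COP = Q_evap / W
COP = 36.6 / 62.9
COP = 0.582

0.582


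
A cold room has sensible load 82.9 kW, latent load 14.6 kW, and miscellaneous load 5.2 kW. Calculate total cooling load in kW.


Q_total = Q_s + Q_l + Q_misc
Q_total = 82.9 + 14.6 + 5.2
Q_total = 102.7 kW

102.7


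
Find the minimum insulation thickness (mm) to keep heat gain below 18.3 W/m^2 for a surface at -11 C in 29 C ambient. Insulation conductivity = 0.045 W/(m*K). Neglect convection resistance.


dT = 29 - (-11) = 40 K
thickness = k * dT / q_max * 1000
thickness = 0.045 * 40 / 18.3 * 1000
thickness = 98.4 mm

98.4


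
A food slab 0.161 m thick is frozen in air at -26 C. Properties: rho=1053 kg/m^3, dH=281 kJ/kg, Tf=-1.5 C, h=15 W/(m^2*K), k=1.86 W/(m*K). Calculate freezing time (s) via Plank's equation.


dT = -1.5 - (-26) = 24.5 K
term1 = a/(2h) = 0.161/(2*15) = 0.005366666667
term2 = a^2/(8k) = 0.161^2/(8*1.86) = 0.001742002688
t = rho*dH*1000/dT * (term1 + term2)
t = 1053*281*1000/24.5 * (0.005366666667 + 0.001742002688)
t = 85853 s

85853


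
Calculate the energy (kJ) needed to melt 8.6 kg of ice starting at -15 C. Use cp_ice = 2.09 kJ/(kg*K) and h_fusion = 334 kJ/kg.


Sensible heat = cp * dT = 2.09 * 15 = 31.35 kJ/kg
Total per kg = 31.35 + 334 = 365.35 kJ/kg
Q = m * total = 8.6 * 365.35
Q = 3142.0 kJ

3142.0


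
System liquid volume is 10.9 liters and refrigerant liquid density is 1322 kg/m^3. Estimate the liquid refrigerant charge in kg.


Charge = V * rho / 1000
Charge = 10.9 * 1322 / 1000
Charge = 14.41 kg

14.41


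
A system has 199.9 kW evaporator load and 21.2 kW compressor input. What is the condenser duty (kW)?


Q_cond = Q_evap + W
Q_cond = 199.9 + 21.2
Q_cond = 221.1 kW

221.1


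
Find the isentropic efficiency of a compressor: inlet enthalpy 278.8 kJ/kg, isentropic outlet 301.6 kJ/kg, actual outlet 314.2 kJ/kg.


dh_ideal = 301.6 - 278.8 = 22.8 kJ/kg
dh_actual = 314.2 - 278.8 = 35.4 kJ/kg
eta_s = dh_ideal / dh_actual = 22.8 / 35.4
eta_s = 0.6441

0.6441


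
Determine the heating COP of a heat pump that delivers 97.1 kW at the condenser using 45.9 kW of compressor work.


COP_hp = Q_cond / W
COP_hp = 97.1 / 45.9
COP_hp = 2.115

2.115


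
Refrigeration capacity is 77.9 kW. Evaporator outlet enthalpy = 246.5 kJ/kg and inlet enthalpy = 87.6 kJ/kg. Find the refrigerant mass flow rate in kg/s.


dh = 246.5 - 87.6 = 158.9 kJ/kg
m_dot = Q / dh = 77.9 / 158.9 = 0.4902 kg/s

0.4902


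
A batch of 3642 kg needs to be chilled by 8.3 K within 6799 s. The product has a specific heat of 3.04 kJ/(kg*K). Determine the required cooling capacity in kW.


Q = m * cp * dT / t
Q = 3642 * 3.04 * 8.3 / 6799
Q = 13.516 kW

13.516


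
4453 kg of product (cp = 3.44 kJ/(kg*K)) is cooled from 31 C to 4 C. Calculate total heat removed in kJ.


dT = 31 - (4) = 27 K
Q = m * cp * dT = 4453 * 3.44 * 27
Q = 413595 kJ

413595


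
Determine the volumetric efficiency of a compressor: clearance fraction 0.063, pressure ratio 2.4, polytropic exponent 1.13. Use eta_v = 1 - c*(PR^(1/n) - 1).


PR^(1/n) = 2.4^(1/1.13) = 2.17005192
eta_v = 1 - 0.063 * (2.17005192 - 1)
eta_v = 0.9263

0.9263


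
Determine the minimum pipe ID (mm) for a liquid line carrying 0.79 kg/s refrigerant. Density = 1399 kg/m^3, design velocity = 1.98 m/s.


A = m_dot / (rho * v) = 0.79 / (1399 * 1.98) = 0.0002851964968 m^2
d = sqrt(4*A/pi) * 1000
d = 19.1 mm

19.1


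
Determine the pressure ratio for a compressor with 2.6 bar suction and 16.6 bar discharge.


PR = P_high / P_low
PR = 16.6 / 2.6
PR = 6.385

6.385


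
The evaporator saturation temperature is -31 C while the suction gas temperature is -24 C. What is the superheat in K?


Superheat = T_suction - T_evap
Superheat = -24 - (-31)
Superheat = 7 K

7


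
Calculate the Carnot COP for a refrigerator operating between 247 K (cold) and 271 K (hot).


dT = 271 - 247 = 24 K
COP_carnot = T_cold / dT = 247 / 24
COP_carnot = 10.292

10.292


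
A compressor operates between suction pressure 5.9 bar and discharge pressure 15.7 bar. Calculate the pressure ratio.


PR = P_high / P_low
PR = 15.7 / 5.9
PR = 2.661

2.661


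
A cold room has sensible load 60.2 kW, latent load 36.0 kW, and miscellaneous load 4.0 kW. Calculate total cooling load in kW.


Q_total = Q_s + Q_l + Q_misc
Q_total = 60.2 + 36.0 + 4.0
Q_total = 100.2 kW

100.2


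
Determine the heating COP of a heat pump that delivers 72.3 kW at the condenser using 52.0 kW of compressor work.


COP_hp = Q_cond / W
COP_hp = 72.3 / 52.0
COP_hp = 1.39

1.39


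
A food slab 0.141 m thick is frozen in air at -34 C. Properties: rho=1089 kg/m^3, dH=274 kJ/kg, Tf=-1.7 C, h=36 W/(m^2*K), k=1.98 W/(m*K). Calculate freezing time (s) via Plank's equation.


dT = -1.7 - (-34) = 32.3 K
term1 = a/(2h) = 0.141/(2*36) = 0.001958333333
term2 = a^2/(8k) = 0.141^2/(8*1.98) = 0.001255113636
t = rho*dH*1000/dT * (term1 + term2)
t = 1089*274*1000/32.3 * (0.001958333333 + 0.001255113636)
t = 29686 s

29686


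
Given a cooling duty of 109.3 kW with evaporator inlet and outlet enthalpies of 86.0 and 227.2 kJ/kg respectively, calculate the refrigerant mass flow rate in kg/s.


dh = 227.2 - 86.0 = 141.2 kJ/kg
m_dot = Q / dh = 109.3 / 141.2 = 0.7741 kg/s

0.7741


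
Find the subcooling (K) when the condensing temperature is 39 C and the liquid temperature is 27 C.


Subcooling = T_cond - T_liquid
Subcooling = 39 - 27
Subcooling = 12 K

12


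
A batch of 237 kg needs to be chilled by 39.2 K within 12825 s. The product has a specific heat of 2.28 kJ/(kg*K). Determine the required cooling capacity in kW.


Q = m * cp * dT / t
Q = 237 * 2.28 * 39.2 / 12825
Q = 1.652 kW

1.652


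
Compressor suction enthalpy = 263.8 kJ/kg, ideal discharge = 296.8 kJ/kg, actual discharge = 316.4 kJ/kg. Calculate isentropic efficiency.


dh_ideal = 296.8 - 263.8 = 33.0 kJ/kg
dh_actual = 316.4 - 263.8 = 52.6 kJ/kg
eta_s = dh_ideal / dh_actual = 33.0 / 52.6
eta_s = 0.6274

0.6274


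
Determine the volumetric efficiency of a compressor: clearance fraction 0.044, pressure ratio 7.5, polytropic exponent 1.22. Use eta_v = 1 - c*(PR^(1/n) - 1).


PR^(1/n) = 7.5^(1/1.22) = 5.21510829
eta_v = 1 - 0.044 * (5.21510829 - 1)
eta_v = 0.8145

0.8145


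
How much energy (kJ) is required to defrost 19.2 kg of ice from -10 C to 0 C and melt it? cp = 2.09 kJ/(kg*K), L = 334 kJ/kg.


Sensible heat = cp * dT = 2.09 * 10 = 20.9 kJ/kg
Total per kg = 20.9 + 334 = 354.9 kJ/kg
Q = m * total = 19.2 * 354.9
Q = 6814.1 kJ

6814.1


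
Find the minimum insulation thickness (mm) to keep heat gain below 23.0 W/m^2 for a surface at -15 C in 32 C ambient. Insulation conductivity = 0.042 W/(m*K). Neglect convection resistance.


dT = 32 - (-15) = 47 K
thickness = k * dT / q_max * 1000
thickness = 0.042 * 47 / 23.0 * 1000
thickness = 85.8 mm

85.8


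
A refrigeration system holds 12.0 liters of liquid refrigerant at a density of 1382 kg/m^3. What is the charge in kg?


Charge = V * rho / 1000
Charge = 12.0 * 1382 / 1000
Charge = 16.58 kg

16.58


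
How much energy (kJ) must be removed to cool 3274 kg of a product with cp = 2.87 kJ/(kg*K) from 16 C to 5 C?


dT = 16 - (5) = 11 K
Q = m * cp * dT = 3274 * 2.87 * 11
Q = 103360 kJ

103360


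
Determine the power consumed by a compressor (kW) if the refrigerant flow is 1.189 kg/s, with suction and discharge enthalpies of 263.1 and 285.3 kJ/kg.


dh = 285.3 - 263.1 = 22.2 kJ/kg
W = m_dot * dh = 1.189 * 22.2 = 26.4 kW

26.4


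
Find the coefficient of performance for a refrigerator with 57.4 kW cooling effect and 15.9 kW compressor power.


COP = Q_evap / W
COP = 57.4 / 15.9
COP = 3.61

3.61


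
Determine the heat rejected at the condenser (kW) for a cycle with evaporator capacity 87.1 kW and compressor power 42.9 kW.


Q_cond = Q_evap + W
Q_cond = 87.1 + 42.9
Q_cond = 130.0 kW

130.0


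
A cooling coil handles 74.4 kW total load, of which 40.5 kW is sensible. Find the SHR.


SHR = Q_sensible / Q_total
SHR = 40.5 / 74.4
SHR = 0.544

0.544


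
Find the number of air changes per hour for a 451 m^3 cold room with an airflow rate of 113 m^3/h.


ACH = flow / volume
ACH = 113 / 451
ACH = 0.251

0.251


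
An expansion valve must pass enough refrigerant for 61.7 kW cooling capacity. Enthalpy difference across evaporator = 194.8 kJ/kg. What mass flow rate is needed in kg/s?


m_dot = Q / dh
m_dot = 61.7 / 194.8
m_dot = 0.3167 kg/s

0.3167


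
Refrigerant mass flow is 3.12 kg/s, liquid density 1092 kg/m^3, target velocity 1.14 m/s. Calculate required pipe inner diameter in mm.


A = m_dot / (rho * v) = 3.12 / (1092 * 1.14) = 0.002506265664 m^2
d = sqrt(4*A/pi) * 1000
d = 56.5 mm

56.5


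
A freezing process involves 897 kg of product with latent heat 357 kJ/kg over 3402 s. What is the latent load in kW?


Q_lat = m * h_fg / t
Q_lat = 897 * 357 / 3402
Q_lat = 94.13 kW

94.13


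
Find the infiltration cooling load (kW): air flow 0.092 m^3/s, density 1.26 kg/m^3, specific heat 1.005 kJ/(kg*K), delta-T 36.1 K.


Q = V_dot * rho * cp * dT
Q = 0.092 * 1.26 * 1.005 * 36.1
Q = 4.206 kW

4.206


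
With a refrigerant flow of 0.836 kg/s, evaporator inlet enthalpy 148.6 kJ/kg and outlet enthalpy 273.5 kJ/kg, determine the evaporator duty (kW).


dh = 273.5 - 148.6 = 124.9 kJ/kg
Q_evap = m_dot * dh = 0.836 * 124.9
Q_evap = 104.42 kW

104.42


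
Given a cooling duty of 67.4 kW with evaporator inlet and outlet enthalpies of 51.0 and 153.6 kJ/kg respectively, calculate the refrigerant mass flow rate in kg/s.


dh = 153.6 - 51.0 = 102.6 kJ/kg
m_dot = Q / dh = 67.4 / 102.6 = 0.6569 kg/s

0.6569


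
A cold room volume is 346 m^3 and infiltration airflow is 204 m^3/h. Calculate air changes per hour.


ACH = flow / volume
ACH = 204 / 346
ACH = 0.59

0.59


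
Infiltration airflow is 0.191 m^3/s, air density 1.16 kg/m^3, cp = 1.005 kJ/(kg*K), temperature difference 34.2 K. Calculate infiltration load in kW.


Q = V_dot * rho * cp * dT
Q = 0.191 * 1.16 * 1.005 * 34.2
Q = 7.615 kW

7.615


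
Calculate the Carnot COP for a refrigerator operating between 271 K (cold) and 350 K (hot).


dT = 350 - 271 = 79 K
COP_carnot = T_cold / dT = 271 / 79
COP_carnot = 3.43

3.43


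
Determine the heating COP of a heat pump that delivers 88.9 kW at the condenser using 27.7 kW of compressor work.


COP_hp = Q_cond / W
COP_hp = 88.9 / 27.7
COP_hp = 3.209

3.209


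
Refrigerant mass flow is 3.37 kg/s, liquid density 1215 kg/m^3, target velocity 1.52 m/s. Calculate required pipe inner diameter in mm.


A = m_dot / (rho * v) = 3.37 / (1215 * 1.52) = 0.001824777994 m^2
d = sqrt(4*A/pi) * 1000
d = 48.2 mm

48.2


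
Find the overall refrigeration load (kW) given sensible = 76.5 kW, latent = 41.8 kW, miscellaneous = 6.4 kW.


Q_total = Q_s + Q_l + Q_misc
Q_total = 76.5 + 41.8 + 6.4
Q_total = 124.7 kW

124.7


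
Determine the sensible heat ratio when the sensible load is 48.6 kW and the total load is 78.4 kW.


SHR = Q_sensible / Q_total
SHR = 48.6 / 78.4
SHR = 0.62

0.62


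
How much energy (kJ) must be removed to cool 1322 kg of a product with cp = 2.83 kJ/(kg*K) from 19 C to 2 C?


dT = 19 - (2) = 17 K
Q = m * cp * dT = 1322 * 2.83 * 17
Q = 63601 kJ

63601


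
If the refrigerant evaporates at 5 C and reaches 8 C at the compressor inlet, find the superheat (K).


Superheat = T_suction - T_evap
Superheat = 8 - (5)
Superheat = 3 K

3


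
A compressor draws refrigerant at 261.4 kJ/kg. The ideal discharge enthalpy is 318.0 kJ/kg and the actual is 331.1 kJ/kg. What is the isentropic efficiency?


dh_ideal = 318.0 - 261.4 = 56.6 kJ/kg
dh_actual = 331.1 - 261.4 = 69.7 kJ/kg
eta_s = dh_ideal / dh_actual = 56.6 / 69.7
eta_s = 0.8121

0.8121
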